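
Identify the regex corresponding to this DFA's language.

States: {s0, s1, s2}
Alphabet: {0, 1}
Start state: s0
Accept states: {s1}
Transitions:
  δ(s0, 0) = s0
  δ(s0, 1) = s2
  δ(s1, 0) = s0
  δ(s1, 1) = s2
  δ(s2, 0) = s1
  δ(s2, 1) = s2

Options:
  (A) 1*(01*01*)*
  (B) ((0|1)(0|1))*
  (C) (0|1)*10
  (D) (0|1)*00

Check each option against the DFA on short strings; one disagreement eliminates an option:
  (A) 1*(01*01*)*: on ε the DFA stays in s0 and rejects (s0 ∉ Accept), but the regex matches it → eliminate
  (B) ((0|1)(0|1))*: on ε the DFA stays in s0 and rejects (s0 ∉ Accept), but the regex matches it → eliminate
  (C) (0|1)*10: agrees with the DFA on every string of length ≤ 6
  (D) (0|1)*00: on '00' the DFA goes s0 → s0 → s0 and rejects (s0 ∉ Accept), but the regex matches it → eliminate
Only (C) is consistent with the DFA.
(C) (0|1)*10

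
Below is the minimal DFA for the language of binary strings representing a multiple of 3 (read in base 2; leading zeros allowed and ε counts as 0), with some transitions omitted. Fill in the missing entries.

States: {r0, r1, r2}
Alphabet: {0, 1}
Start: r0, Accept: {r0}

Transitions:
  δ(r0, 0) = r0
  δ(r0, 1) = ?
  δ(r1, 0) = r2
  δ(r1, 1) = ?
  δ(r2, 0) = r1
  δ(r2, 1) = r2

From the language and accept set, identify what each state tracks — r0: value ≡ 0 (mod 3); r1: value ≡ 1 (mod 3); r2: value ≡ 2 (mod 3).
Each missing δ(q, a) is the state matching the new tracked value after reading a.
δ(r0, 1) = r1; δ(r1, 1) = r0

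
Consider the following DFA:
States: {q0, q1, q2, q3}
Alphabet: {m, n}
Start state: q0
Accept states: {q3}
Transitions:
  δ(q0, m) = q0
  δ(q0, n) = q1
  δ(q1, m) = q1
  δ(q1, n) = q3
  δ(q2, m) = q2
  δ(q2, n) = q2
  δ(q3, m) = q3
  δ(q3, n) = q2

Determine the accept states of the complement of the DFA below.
Complement accept states = All states \ Original accept states
= {q0, q1, q2, q3} \ {q3}
{q0, q1, q2}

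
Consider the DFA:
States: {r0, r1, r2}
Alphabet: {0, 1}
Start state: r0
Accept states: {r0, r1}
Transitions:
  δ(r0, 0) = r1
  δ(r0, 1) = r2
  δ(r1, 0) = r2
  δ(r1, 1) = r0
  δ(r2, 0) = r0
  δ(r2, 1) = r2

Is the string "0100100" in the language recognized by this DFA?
Processing string "0100100":
  r0 --0--> r1
  r1 --1--> r0
  r0 --0--> r1
  r1 --0--> r2
  r2 --1--> r2
  r2 --0--> r0
  r0 --0--> r1
Final state: r1
Accept states: {r0, r1}
Yes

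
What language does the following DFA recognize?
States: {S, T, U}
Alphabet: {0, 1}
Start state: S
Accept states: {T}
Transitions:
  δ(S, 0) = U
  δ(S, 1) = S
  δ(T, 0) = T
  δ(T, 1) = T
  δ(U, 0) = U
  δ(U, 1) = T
Testing a few strings:
  '010' → accept
  '011' → accept
  '1' → reject
  '0110' → accept
State roles: S=no 0 seen yet; T=substring 01 seen; U=seen a 0, waiting for 1
All binary strings containing the substring 01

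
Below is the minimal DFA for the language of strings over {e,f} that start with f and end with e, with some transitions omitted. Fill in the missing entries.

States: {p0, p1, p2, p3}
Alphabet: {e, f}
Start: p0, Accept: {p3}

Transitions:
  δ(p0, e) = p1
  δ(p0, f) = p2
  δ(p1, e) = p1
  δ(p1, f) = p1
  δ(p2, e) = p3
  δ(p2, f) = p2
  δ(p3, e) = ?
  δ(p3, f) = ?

From the language and accept set, identify what each state tracks — p0: no input read; p1: started with e (dead); p2: started with f, last symbol f; p3: started with f, last symbol e.
Each missing δ(q, a) is the state matching the new tracked value after reading a.
δ(p3, e) = p3; δ(p3, f) = p2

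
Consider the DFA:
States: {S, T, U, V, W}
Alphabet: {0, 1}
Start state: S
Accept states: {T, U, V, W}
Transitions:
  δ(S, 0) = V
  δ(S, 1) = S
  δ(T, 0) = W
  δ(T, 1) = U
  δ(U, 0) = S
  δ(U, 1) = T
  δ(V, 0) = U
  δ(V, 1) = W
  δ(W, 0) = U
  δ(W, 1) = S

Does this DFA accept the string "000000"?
Processing string "000000":
  S --0--> V
  V --0--> U
  U --0--> S
  S --0--> V
  V --0--> U
  U --0--> S
Final state: S
Accept states: {T, U, V, W}
No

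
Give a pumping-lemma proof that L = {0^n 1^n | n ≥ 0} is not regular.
Assume L is regular with pumping length p. Idea: pumping the 0-block changes the count balance.
Choose s = 0^p 1^p (length 2p ≥ p). By the pumping lemma, s = xyz with |xy| ≤ p, |y| > 0. So y = 0^k for some k > 0 (since xy is entirely within the 0's). Pumping gives xy²z = 0^(p+k) 1^p, which is not in L since p+k ≠ p.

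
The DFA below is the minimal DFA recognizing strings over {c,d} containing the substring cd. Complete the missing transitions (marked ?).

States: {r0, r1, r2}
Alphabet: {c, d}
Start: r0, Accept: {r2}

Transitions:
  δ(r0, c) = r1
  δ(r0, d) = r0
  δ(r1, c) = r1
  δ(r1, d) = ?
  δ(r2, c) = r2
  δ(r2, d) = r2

From the language and accept set, identify what each state tracks — r0: no c seen yet; r1: seen a c, waiting for d; r2: substring cd seen.
Each missing δ(q, a) is the state matching the new tracked value after reading a.
δ(r1, d) = r2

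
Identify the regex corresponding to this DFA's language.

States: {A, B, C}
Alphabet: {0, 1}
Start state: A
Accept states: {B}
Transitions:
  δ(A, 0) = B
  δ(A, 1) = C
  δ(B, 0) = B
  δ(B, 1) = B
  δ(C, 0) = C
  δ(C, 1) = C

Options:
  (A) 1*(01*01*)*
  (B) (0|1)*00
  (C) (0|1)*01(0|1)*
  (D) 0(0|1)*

Check each option against the DFA on short strings; one disagreement eliminates an option:
  (A) 1*(01*01*)*: on ε the DFA stays in A and rejects (A ∉ Accept), but the regex matches it → eliminate
  (B) (0|1)*00: on '0' the DFA goes A → B and accepts (B ∈ Accept), but the regex does not match it → eliminate
  (C) (0|1)*01(0|1)*: on '0' the DFA goes A → B and accepts (B ∈ Accept), but the regex does not match it → eliminate
  (D) 0(0|1)*: agrees with the DFA on every string of length ≤ 6
Only (D) is consistent with the DFA.
(D) 0(0|1)*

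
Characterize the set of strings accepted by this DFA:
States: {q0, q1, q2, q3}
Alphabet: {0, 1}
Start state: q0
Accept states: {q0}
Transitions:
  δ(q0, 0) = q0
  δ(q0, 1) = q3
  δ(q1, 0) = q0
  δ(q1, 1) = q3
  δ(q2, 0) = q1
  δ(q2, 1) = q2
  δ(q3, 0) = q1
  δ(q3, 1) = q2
Testing a few strings:
  '101' → reject
  '00' → accept
  '0000' → accept
  '1011' → reject
State roles: q0=value ≡ 0 (mod 4); q1=value ≡ 2 (mod 4); q2=value ≡ 3 (mod 4); q3=value ≡ 1 (mod 4)
All binary strings representing a multiple of 4 (read in base 2; leading zeros allowed and ε counts as 0)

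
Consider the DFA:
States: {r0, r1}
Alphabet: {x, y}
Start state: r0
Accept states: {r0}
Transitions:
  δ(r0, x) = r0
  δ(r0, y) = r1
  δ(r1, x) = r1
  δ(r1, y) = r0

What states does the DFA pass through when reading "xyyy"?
read 'x': r0 → r0
  read 'y': r0 → r1
  read 'y': r1 → r0
  read 'y': r0 → r1
r0 -> r0 -> r1 -> r0 -> r1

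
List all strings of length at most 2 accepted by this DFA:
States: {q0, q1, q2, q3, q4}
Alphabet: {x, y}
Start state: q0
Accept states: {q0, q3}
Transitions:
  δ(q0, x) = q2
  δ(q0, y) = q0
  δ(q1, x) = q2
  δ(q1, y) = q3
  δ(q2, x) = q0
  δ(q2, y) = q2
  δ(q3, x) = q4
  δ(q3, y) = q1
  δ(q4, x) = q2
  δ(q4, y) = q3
ε, y, xx, yy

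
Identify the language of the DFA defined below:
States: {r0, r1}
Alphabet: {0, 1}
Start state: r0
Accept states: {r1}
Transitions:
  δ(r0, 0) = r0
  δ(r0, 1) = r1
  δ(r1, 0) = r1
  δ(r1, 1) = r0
Testing a few strings:
  '10' → accept
  '010' → accept
  '001' → accept
  '1' → accept
State roles: r0=even number of 1's so far; r1=odd number of 1's so far
All binary strings with an odd number of 1's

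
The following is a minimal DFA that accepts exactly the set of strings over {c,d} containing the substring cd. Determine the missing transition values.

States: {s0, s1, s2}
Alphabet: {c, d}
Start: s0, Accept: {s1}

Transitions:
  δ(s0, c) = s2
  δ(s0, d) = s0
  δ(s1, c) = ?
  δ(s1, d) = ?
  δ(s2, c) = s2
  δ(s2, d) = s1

From the language and accept set, identify what each state tracks — s0: no c seen yet; s1: substring cd seen; s2: seen a c, waiting for d.
Each missing δ(q, a) is the state matching the new tracked value after reading a.
δ(s1, c) = s1; δ(s1, d) = s1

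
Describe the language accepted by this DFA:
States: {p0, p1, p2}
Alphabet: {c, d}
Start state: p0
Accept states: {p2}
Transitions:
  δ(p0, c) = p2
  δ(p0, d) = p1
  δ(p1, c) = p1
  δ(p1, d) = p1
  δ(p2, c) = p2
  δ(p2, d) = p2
Testing a few strings:
  'dd' → reject
  'cc' → accept
  'dcd' → reject
  'cd' → accept
State roles: p0=no input read; p1=started with d (dead); p2=started with c
All strings over {c,d} starting with c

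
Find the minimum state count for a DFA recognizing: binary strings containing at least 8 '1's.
By Myhill–Nerode, count the distinguishable equivalence classes: 9 classes — having seen 0, 1, …, 7, or ≥8 copies of '1'; any two classes i < j (j ≤ 8) are distinguished by the string 1^(8−j), which takes class j to 8 copies (accepted) but leaves class i below 8 (rejected).
9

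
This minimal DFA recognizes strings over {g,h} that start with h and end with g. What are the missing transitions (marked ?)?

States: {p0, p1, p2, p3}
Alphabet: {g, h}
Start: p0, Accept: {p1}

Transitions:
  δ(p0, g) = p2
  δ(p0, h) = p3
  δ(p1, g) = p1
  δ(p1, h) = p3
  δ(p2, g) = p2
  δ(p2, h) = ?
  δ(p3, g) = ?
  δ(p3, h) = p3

From the language and accept set, identify what each state tracks — p0: no input read; p1: started with h, last symbol g; p2: started with g (dead); p3: started with h, last symbol h.
Each missing δ(q, a) is the state matching the new tracked value after reading a.
δ(p2, h) = p2; δ(p3, g) = p1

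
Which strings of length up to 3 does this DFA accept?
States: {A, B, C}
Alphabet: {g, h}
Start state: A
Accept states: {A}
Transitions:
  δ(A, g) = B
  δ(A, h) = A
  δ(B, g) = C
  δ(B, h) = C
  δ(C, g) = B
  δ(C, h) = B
ε, h, hh, hhh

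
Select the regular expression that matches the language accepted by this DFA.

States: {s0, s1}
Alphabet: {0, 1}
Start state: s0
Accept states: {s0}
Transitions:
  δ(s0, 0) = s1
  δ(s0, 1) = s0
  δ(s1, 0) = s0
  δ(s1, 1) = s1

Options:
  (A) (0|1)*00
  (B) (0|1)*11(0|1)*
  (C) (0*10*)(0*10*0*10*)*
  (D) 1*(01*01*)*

Check each option against the DFA on short strings; one disagreement eliminates an option:
  (A) (0|1)*00: on ε the DFA stays in s0 and accepts (s0 ∈ Accept), but the regex does not match it → eliminate
  (B) (0|1)*11(0|1)*: on ε the DFA stays in s0 and accepts (s0 ∈ Accept), but the regex does not match it → eliminate
  (C) (0*10*)(0*10*0*10*)*: on ε the DFA stays in s0 and accepts (s0 ∈ Accept), but the regex does not match it → eliminate
  (D) 1*(01*01*)*: agrees with the DFA on every string of length ≤ 6
Only (D) is consistent with the DFA.
(D) 1*(01*01*)*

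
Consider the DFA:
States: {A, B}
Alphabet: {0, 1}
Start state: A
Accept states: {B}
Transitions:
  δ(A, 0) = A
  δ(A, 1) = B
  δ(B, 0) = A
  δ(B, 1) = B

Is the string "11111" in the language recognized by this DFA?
Processing string "11111":
  A --1--> B
  B --1--> B
  B --1--> B
  B --1--> B
  B --1--> B
Final state: B
Accept states: {B}
Yes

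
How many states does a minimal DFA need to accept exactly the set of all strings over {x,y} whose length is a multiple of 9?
By Myhill–Nerode, count the distinguishable equivalence classes: 9 classes — one per residue of the length mod 9; class i is distinguished from class j by any string of length (9 − i) mod 9.
9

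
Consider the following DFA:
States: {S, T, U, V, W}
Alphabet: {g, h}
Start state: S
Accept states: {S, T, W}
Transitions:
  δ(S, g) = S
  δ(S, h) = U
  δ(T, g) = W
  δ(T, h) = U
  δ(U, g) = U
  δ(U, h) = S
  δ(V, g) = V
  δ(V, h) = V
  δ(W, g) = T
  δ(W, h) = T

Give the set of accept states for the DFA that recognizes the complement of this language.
Complement accept states = All states \ Original accept states
= {S, T, U, V, W} \ {S, T, W}
{U, V}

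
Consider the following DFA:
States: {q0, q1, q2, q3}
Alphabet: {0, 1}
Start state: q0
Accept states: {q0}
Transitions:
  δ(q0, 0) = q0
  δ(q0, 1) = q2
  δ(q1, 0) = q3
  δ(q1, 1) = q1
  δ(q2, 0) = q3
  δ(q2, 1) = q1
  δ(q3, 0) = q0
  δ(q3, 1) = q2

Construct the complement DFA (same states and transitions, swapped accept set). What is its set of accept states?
Complement accept states = All states \ Original accept states
= {q0, q1, q2, q3} \ {q0}
{q1, q2, q3}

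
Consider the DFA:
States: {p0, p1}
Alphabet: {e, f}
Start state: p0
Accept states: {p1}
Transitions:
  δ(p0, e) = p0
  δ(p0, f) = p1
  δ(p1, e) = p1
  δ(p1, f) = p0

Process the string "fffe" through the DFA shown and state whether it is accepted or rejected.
Processing string "fffe":
  p0 --f--> p1
  p1 --f--> p0
  p0 --f--> p1
  p1 --e--> p1
Final state: p1
Accept states: {p1}
Yes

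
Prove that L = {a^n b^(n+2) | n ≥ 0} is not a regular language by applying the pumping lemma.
Assume L is regular with pumping length p. Idea: pumping the a-block breaks the fixed offset of 2.
Choose s = a^p b^(p+2) ∈ L. By the pumping lemma, s = xyz with |xy| ≤ p, |y| > 0, so y = a^k with k ≥ 1. Then xy²z = a^(p+k) b^(p+2). For this to be in L we would need p+2 = (p+k)+2, i.e. k = 0, contradicting k ≥ 1. So xy²z ∉ L.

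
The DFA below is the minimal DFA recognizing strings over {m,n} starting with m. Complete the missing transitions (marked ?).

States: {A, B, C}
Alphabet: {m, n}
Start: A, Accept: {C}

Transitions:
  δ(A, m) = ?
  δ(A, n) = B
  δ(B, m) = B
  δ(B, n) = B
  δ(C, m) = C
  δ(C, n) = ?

From the language and accept set, identify what each state tracks — A: no input read; B: started with n (dead); C: started with m.
Each missing δ(q, a) is the state matching the new tracked value after reading a.
δ(A, m) = C; δ(C, n) = C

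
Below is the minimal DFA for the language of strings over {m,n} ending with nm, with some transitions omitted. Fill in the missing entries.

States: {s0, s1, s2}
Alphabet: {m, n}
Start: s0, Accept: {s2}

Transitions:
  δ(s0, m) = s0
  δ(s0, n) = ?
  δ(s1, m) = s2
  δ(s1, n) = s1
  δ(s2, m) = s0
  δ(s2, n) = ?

From the language and accept set, identify what each state tracks — s0: no suffix match; s1: one trailing n; s2: suffix is nm.
Each missing δ(q, a) is the state matching the new tracked value after reading a.
δ(s0, n) = s1; δ(s2, n) = s1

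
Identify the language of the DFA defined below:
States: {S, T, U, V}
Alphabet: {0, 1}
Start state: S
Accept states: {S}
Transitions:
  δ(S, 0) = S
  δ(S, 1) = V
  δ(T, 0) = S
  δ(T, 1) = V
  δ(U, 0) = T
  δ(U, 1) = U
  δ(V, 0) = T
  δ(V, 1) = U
Testing a few strings:
  '100' → accept
  '0' → accept
  '00' → accept
  '11' → reject
State roles: S=value ≡ 0 (mod 4); T=value ≡ 2 (mod 4); U=value ≡ 3 (mod 4); V=value ≡ 1 (mod 4)
All binary strings representing a multiple of 4 (read in base 2; leading zeros allowed and ε counts as 0)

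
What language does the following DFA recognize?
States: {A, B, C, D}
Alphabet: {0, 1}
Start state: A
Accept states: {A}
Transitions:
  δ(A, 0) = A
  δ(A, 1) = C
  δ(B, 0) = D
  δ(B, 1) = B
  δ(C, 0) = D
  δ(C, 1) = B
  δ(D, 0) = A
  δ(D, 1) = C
Testing a few strings:
  '010' → reject
  '10' → reject
  '1101' → reject
  '01' → reject
State roles: A=value ≡ 0 (mod 4); B=value ≡ 3 (mod 4); C=value ≡ 1 (mod 4); D=value ≡ 2 (mod 4)
All binary strings representing a multiple of 4 (read in base 2; leading zeros allowed and ε counts as 0)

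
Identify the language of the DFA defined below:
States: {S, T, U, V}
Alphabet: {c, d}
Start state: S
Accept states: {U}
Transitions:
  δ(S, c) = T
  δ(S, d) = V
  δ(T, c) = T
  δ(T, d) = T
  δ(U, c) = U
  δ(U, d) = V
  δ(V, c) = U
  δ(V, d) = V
Testing a few strings:
  'd' → reject
  'dd' → reject
  'dcc' → accept
  'cc' → reject
State roles: S=no input read; T=started with c (dead); U=started with d, last symbol c; V=started with d, last symbol d
All strings over {c,d} that start with d and end with c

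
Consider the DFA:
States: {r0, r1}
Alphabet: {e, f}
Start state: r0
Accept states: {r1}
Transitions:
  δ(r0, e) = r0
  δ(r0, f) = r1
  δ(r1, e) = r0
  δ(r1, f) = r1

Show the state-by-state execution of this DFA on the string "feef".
read 'f': r0 → r1
  read 'e': r1 → r0
  read 'e': r0 → r0
  read 'f': r0 → r1
r0 -> r1 -> r0 -> r0 -> r1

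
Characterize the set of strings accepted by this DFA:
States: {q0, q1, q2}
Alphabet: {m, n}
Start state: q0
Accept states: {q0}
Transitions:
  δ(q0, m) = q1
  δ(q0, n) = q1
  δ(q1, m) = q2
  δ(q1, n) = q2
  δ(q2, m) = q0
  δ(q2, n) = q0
Testing a few strings:
  'nmm' → accept
  'mnmn' → reject
  'nn' → reject
  'mmmm' → reject
State roles: q0=length ≡ 0 (mod 3); q1=length ≡ 1 (mod 3); q2=length ≡ 2 (mod 3)
All strings over {m,n} whose length is a multiple of 3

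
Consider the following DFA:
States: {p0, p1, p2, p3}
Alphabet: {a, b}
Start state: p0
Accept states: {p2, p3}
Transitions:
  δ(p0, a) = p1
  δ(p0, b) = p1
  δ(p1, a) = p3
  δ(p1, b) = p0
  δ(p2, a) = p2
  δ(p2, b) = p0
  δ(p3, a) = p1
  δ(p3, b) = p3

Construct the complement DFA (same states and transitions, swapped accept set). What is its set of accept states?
Complement accept states = All states \ Original accept states
= {p0, p1, p2, p3} \ {p2, p3}
{p0, p1}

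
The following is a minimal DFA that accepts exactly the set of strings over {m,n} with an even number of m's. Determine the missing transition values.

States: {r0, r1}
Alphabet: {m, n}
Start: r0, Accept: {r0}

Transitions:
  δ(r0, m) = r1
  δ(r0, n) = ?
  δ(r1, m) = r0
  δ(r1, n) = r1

From the language and accept set, identify what each state tracks — r0: even number of m's so far; r1: odd number of m's so far.
Each missing δ(q, a) is the state matching the new tracked value after reading a.
δ(r0, n) = r0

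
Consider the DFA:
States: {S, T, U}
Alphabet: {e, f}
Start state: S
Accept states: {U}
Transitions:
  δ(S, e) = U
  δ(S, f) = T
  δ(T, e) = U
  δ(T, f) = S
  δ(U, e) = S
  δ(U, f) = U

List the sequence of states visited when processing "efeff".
read 'e': S → U
  read 'f': U → U
  read 'e': U → S
  read 'f': S → T
  read 'f': T → S
S -> U -> U -> S -> T -> S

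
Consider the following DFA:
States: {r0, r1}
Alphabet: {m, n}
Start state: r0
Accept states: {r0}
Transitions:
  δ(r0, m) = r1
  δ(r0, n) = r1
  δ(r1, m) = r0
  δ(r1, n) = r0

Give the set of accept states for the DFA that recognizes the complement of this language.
Complement accept states = All states \ Original accept states
= {r0, r1} \ {r0}
{r1}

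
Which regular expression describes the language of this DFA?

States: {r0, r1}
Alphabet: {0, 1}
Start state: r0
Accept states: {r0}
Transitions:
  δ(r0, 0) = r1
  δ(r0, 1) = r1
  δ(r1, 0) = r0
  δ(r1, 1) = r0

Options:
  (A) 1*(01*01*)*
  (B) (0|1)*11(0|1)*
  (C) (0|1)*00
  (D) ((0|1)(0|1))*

Check each option against the DFA on short strings; one disagreement eliminates an option:
  (A) 1*(01*01*)*: on '1' the DFA goes r0 → r1 and rejects (r1 ∉ Accept), but the regex matches it → eliminate
  (B) (0|1)*11(0|1)*: on ε the DFA stays in r0 and accepts (r0 ∈ Accept), but the regex does not match it → eliminate
  (C) (0|1)*00: on ε the DFA stays in r0 and accepts (r0 ∈ Accept), but the regex does not match it → eliminate
  (D) ((0|1)(0|1))*: agrees with the DFA on every string of length ≤ 6
Only (D) is consistent with the DFA.
(D) ((0|1)(0|1))*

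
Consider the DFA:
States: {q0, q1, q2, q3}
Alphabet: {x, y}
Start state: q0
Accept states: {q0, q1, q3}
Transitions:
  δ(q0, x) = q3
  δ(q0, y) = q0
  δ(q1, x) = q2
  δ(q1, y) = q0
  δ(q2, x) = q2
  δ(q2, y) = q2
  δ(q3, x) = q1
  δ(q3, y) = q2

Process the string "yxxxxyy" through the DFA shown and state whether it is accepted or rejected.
Processing string "yxxxxyy":
  q0 --y--> q0
  q0 --x--> q3
  q3 --x--> q1
  q1 --x--> q2
  q2 --x--> q2
  q2 --y--> q2
  q2 --y--> q2
Final state: q2
Accept states: {q0, q1, q3}
No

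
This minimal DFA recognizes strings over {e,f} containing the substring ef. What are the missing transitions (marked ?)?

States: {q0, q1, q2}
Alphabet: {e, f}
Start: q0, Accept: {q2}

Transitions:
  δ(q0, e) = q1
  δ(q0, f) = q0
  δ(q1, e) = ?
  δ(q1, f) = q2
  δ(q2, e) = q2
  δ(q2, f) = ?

From the language and accept set, identify what each state tracks — q0: no e seen yet; q1: seen a e, waiting for f; q2: substring ef seen.
Each missing δ(q, a) is the state matching the new tracked value after reading a.
δ(q1, e) = q1; δ(q2, f) = q2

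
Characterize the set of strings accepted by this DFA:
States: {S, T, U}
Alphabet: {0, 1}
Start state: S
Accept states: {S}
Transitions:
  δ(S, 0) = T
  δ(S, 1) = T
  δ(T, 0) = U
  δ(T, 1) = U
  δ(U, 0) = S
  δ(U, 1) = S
Testing a few strings:
  '010' → accept
  '01' → reject
  '0' → reject
  '11' → reject
State roles: S=length ≡ 0 (mod 3); T=length ≡ 1 (mod 3); U=length ≡ 2 (mod 3)
All binary strings whose length is a multiple of 3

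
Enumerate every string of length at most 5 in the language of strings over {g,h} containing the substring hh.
hh, ghh, hhg, hhh, gghh, ghhg, ghhh, hghh, hhgg, hhgh, hhhg, hhhh, ggghh, gghhg, gghhh, ghghh, ghhgg, ghhgh, ghhhg, ghhhh, hgghh, hghhg, hghhh, hhggg, hhggh, hhghg, hhghh, hhhgg, hhhgh, hhhhg, hhhhh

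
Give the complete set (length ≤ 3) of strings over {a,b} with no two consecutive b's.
ε, a, b, aa, ab, ba, aaa, aab, aba, baa, bab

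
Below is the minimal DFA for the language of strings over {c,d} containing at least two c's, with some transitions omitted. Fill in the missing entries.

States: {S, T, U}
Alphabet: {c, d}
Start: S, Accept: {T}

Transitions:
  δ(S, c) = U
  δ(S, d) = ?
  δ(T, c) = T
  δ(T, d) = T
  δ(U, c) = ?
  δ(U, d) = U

From the language and accept set, identify what each state tracks — S: zero c's seen; T: ≥ two c's seen; U: one c seen.
Each missing δ(q, a) is the state matching the new tracked value after reading a.
δ(S, d) = S; δ(U, c) = T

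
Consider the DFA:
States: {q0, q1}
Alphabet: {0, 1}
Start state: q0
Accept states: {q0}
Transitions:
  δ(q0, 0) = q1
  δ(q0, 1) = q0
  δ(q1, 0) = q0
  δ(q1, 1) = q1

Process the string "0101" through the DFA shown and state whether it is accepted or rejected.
Processing string "0101":
  q0 --0--> q1
  q1 --1--> q1
  q1 --0--> q0
  q0 --1--> q0
Final state: q0
Accept states: {q0}
Yes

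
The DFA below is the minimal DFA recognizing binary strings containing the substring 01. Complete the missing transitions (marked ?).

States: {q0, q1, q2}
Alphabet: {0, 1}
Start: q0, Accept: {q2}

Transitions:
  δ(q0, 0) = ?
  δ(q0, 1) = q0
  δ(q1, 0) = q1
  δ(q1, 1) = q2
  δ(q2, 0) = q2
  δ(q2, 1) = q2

From the language and accept set, identify what each state tracks — q0: no 0 seen yet; q1: seen a 0, waiting for 1; q2: substring 01 seen.
Each missing δ(q, a) is the state matching the new tracked value after reading a.
δ(q0, 0) = q1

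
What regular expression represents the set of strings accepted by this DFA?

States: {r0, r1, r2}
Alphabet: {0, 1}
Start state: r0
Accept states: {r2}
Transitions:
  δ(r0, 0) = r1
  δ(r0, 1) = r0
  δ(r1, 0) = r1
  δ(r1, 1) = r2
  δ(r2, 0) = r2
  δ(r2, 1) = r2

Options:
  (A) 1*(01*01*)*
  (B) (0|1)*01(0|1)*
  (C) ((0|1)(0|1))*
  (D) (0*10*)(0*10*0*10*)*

Check each option against the DFA on short strings; one disagreement eliminates an option:
  (A) 1*(01*01*)*: on ε the DFA stays in r0 and rejects (r0 ∉ Accept), but the regex matches it → eliminate
  (B) (0|1)*01(0|1)*: agrees with the DFA on every string of length ≤ 6
  (C) ((0|1)(0|1))*: on ε the DFA stays in r0 and rejects (r0 ∉ Accept), but the regex matches it → eliminate
  (D) (0*10*)(0*10*0*10*)*: on '1' the DFA goes r0 → r0 and rejects (r0 ∉ Accept), but the regex matches it → eliminate
Only (B) is consistent with the DFA.
(B) (0|1)*01(0|1)*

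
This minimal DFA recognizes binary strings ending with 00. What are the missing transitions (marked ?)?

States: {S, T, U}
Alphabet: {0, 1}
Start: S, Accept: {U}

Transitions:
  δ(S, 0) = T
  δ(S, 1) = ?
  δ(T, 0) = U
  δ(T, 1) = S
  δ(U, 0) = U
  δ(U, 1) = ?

From the language and accept set, identify what each state tracks — S: last symbol not 0; T: one trailing 0; U: two trailing 0's.
Each missing δ(q, a) is the state matching the new tracked value after reading a.
δ(S, 1) = S; δ(U, 1) = S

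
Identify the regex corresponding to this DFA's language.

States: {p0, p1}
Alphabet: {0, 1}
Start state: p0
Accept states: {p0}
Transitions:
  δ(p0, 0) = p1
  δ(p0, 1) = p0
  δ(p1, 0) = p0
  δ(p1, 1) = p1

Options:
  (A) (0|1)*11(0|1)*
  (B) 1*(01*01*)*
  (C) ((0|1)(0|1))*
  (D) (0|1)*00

Check each option against the DFA on short strings; one disagreement eliminates an option:
  (A) (0|1)*11(0|1)*: on ε the DFA stays in p0 and accepts (p0 ∈ Accept), but the regex does not match it → eliminate
  (B) 1*(01*01*)*: agrees with the DFA on every string of length ≤ 6
  (C) ((0|1)(0|1))*: on '1' the DFA goes p0 → p0 and accepts (p0 ∈ Accept), but the regex does not match it → eliminate
  (D) (0|1)*00: on ε the DFA stays in p0 and accepts (p0 ∈ Accept), but the regex does not match it → eliminate
Only (B) is consistent with the DFA.
(B) 1*(01*01*)*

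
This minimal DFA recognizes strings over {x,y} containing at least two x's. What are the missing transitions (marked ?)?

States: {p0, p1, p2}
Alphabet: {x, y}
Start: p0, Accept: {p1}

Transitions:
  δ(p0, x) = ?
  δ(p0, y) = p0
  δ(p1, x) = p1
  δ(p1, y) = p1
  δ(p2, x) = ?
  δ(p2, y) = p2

From the language and accept set, identify what each state tracks — p0: zero x's seen; p1: ≥ two x's seen; p2: one x seen.
Each missing δ(q, a) is the state matching the new tracked value after reading a.
δ(p0, x) = p2; δ(p2, x) = p1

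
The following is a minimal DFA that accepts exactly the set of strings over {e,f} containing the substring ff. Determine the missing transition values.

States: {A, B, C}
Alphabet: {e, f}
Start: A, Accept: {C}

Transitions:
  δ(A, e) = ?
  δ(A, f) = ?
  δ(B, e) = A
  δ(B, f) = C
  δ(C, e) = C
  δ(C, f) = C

From the language and accept set, identify what each state tracks — A: no progress toward ff; B: one trailing f; C: substring ff seen.
Each missing δ(q, a) is the state matching the new tracked value after reading a.
δ(A, e) = A; δ(A, f) = B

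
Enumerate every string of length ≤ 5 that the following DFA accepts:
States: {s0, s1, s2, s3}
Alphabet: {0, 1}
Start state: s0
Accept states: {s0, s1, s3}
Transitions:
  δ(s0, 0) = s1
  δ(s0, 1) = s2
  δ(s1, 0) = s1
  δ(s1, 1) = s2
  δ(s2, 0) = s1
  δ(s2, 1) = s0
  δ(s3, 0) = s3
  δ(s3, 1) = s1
ε, 0, 00, 10, 11, 000, 010, 011, 100, 110, 0000, 0010, 0011, 0100, 0110, 1000, 1010, 1011, 1100, 1110, 1111, 00000, 00010, 00011, 00100, 00110, 01000, 01010, 01011, 01100, 01110, 01111, 10000, 10010, 10011, 10100, 10110, 11000, 11010, 11011, 11100, 11110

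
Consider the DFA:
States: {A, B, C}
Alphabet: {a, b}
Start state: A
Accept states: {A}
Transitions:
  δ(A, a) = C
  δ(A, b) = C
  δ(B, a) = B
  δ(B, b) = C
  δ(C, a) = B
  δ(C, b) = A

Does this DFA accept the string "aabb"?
Processing string "aabb":
  A --a--> C
  C --a--> B
  B --b--> C
  C --b--> A
Final state: A
Accept states: {A}
Yes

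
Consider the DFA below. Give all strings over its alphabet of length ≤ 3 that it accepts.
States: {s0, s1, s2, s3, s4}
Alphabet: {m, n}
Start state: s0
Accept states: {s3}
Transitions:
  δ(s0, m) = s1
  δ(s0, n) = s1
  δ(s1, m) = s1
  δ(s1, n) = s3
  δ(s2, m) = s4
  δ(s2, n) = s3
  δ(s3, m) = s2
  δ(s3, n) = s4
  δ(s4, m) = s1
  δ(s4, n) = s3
mn, nn, mmn, nmn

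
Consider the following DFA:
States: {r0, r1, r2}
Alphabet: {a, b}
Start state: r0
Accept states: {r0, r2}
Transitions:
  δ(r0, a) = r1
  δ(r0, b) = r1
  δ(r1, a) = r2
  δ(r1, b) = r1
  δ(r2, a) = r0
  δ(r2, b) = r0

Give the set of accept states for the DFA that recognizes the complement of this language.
Complement accept states = All states \ Original accept states
= {r0, r1, r2} \ {r0, r2}
{r1}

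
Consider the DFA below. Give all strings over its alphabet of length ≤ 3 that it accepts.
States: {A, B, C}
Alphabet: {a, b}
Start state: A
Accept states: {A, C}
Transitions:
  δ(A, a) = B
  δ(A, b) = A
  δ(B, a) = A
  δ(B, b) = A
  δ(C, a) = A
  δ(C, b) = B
ε, b, aa, ab, bb, aab, abb, baa, bab, bbb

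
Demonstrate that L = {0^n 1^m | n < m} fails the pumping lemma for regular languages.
Assume L is regular with pumping length p. Idea: pumping up the 0-block makes the 0-count reach the 1-count.
Choose s = 0^p 1^(p+1) ∈ L. By the pumping lemma, s = xyz with |xy| ≤ p, |y| > 0, so y = 0^k with k ≥ 1. Then xy²z = 0^(p+k) 1^(p+1). Since p+k ≥ p+1, the number of 0's is no longer strictly less than the number of 1's, so xy²z ∉ L.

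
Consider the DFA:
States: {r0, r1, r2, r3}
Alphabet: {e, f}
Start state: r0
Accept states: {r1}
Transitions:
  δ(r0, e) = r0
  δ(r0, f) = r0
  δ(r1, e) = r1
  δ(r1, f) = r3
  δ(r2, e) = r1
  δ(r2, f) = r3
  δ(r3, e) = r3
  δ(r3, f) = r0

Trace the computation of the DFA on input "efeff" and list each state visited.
read 'e': r0 → r0
  read 'f': r0 → r0
  read 'e': r0 → r0
  read 'f': r0 → r0
  read 'f': r0 → r0
r0 -> r0 -> r0 -> r0 -> r0 -> r0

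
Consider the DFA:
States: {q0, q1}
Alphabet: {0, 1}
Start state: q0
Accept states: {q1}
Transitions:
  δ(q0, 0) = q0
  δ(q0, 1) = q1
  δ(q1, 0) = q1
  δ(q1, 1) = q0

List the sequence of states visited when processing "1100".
read '1': q0 → q1
  read '1': q1 → q0
  read '0': q0 → q0
  read '0': q0 → q0
q0 -> q1 -> q0 -> q0 -> q0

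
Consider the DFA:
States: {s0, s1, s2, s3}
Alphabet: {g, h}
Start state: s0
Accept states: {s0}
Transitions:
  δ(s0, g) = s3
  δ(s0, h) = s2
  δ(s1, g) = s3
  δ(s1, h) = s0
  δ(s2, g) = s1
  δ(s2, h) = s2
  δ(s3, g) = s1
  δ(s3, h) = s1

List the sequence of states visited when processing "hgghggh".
read 'h': s0 → s2
  read 'g': s2 → s1
  read 'g': s1 → s3
  read 'h': s3 → s1
  read 'g': s1 → s3
  read 'g': s3 → s1
  read 'h': s1 → s0
s0 -> s2 -> s1 -> s3 -> s1 -> s3 -> s1 -> s0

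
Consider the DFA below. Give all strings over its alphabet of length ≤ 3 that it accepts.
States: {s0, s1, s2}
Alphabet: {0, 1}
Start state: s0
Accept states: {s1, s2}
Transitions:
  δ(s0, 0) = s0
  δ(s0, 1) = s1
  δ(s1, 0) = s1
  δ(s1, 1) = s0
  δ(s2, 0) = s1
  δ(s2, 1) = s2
1, 01, 10, 001, 010, 100, 111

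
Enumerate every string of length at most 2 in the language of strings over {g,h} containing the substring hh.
hh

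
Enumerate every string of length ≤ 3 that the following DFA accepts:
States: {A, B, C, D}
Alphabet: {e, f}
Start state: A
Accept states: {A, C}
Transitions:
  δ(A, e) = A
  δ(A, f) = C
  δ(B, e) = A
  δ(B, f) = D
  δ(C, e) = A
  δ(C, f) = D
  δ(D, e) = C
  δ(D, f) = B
ε, e, f, ee, ef, fe, eee, eef, efe, fee, fef, ffe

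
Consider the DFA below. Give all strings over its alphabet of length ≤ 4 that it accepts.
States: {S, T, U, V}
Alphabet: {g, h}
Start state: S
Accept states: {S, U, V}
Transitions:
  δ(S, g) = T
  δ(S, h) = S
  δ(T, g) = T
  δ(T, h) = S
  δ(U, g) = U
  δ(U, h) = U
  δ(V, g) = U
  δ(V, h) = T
ε, h, gh, hh, ggh, ghh, hgh, hhh, gggh, gghh, ghgh, ghhh, hggh, hghh, hhgh, hhhh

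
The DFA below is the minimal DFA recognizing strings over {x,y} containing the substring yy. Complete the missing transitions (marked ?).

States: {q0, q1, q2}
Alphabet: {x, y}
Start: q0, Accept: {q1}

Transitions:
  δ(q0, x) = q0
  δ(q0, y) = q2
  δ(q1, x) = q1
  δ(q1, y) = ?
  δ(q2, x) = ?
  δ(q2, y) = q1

From the language and accept set, identify what each state tracks — q0: no progress toward yy; q1: substring yy seen; q2: one trailing y.
Each missing δ(q, a) is the state matching the new tracked value after reading a.
δ(q1, y) = q1; δ(q2, x) = q0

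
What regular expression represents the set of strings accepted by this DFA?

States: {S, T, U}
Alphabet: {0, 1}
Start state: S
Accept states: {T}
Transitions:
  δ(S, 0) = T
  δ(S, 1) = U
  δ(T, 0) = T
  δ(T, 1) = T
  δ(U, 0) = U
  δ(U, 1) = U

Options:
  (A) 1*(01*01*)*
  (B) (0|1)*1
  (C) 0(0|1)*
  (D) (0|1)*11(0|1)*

Check each option against the DFA on short strings; one disagreement eliminates an option:
  (A) 1*(01*01*)*: on ε the DFA stays in S and rejects (S ∉ Accept), but the regex matches it → eliminate
  (B) (0|1)*1: on '0' the DFA goes S → T and accepts (T ∈ Accept), but the regex does not match it → eliminate
  (C) 0(0|1)*: agrees with the DFA on every string of length ≤ 6
  (D) (0|1)*11(0|1)*: on '0' the DFA goes S → T and accepts (T ∈ Accept), but the regex does not match it → eliminate
Only (C) is consistent with the DFA.
(C) 0(0|1)*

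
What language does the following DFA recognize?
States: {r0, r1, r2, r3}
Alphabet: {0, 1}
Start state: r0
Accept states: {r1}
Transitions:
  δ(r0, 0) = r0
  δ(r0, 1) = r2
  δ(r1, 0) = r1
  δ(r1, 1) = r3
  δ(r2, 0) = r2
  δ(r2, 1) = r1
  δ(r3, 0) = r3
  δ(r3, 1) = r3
Testing a few strings:
  '1111' → reject
  '1000' → reject
  '100' → reject
  '1' → reject
State roles: r0=zero 1's; r1=two 1's; r2=one 1; r3=≥ three 1's (dead)
All binary strings containing exactly two 1's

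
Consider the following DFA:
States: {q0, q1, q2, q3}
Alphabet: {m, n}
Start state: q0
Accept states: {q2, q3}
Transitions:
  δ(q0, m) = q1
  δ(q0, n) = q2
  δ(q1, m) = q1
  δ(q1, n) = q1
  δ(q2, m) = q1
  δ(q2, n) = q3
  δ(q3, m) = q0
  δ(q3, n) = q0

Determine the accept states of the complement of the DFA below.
Complement accept states = All states \ Original accept states
= {q0, q1, q2, q3} \ {q2, q3}
{q0, q1}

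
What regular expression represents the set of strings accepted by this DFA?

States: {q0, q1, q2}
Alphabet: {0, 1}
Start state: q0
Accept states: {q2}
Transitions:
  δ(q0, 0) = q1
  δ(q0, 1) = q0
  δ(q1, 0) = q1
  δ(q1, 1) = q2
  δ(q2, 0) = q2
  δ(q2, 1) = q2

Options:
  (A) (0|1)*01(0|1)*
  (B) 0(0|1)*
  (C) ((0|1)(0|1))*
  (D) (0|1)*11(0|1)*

Check each option against the DFA on short strings; one disagreement eliminates an option:
  (A) (0|1)*01(0|1)*: agrees with the DFA on every string of length ≤ 6
  (B) 0(0|1)*: on '0' the DFA goes q0 → q1 and rejects (q1 ∉ Accept), but the regex matches it → eliminate
  (C) ((0|1)(0|1))*: on ε the DFA stays in q0 and rejects (q0 ∉ Accept), but the regex matches it → eliminate
  (D) (0|1)*11(0|1)*: on '01' the DFA goes q0 → q1 → q2 and accepts (q2 ∈ Accept), but the regex does not match it → eliminate
Only (A) is consistent with the DFA.
(A) (0|1)*01(0|1)*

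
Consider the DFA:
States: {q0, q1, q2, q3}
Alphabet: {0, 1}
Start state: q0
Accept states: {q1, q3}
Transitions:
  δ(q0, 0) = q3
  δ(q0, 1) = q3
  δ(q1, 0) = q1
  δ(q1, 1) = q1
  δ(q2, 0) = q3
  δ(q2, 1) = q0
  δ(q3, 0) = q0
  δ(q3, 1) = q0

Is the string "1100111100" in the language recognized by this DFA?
Processing string "1100111100":
  q0 --1--> q3
  q3 --1--> q0
  q0 --0--> q3
  q3 --0--> q0
  q0 --1--> q3
  q3 --1--> q0
  q0 --1--> q3
  q3 --1--> q0
  q0 --0--> q3
  q3 --0--> q0
Final state: q0
Accept states: {q1, q3}
No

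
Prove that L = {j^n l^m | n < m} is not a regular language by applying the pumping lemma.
Assume L is regular with pumping length p. Idea: pumping up the j-block makes the j-count reach the l-count.
Choose s = j^p l^(p+1) ∈ L. By the pumping lemma, s = xyz with |xy| ≤ p, |y| > 0, so y = j^k with k ≥ 1. Then xy²z = j^(p+k) l^(p+1). Since p+k ≥ p+1, the number of j's is no longer strictly less than the number of l's, so xy²z ∉ L.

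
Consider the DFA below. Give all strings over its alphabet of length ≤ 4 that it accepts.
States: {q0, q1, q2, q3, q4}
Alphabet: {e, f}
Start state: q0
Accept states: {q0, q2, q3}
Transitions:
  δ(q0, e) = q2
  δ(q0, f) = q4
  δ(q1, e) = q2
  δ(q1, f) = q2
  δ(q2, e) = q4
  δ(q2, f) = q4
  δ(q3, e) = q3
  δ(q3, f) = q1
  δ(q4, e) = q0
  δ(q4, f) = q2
ε, e, fe, ff, eee, eef, efe, eff, fee, eeee, efee, fefe, feff, ffee, ffef, fffe, ffff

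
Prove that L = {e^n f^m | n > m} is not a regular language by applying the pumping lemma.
Assume L is regular with pumping length p. Idea: pumping down the e-block drops the e-count to at most the f-count.
Choose s = e^(p+1) f^p ∈ L (|s| = 2p+1 ≥ p). By the pumping lemma, s = xyz with |xy| ≤ p, |y| > 0, so y = e^k with k ≥ 1. Take i = 0: xz = e^(p+1−k) f^p. Since k ≥ 1, p+1−k ≤ p, so the number of e's is no longer strictly greater than the number of f's, hence xz ∉ L.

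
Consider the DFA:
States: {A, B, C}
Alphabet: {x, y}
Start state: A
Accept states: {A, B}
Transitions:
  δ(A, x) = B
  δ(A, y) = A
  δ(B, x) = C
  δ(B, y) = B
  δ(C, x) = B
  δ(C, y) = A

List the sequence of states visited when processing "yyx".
read 'y': A → A
  read 'y': A → A
  read 'x': A → B
A -> A -> A -> B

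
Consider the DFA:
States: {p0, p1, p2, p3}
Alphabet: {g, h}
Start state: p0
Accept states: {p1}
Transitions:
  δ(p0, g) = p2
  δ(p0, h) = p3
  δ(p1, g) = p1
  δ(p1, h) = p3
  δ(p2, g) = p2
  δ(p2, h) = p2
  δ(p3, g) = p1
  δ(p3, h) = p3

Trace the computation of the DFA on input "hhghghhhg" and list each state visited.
read 'h': p0 → p3
  read 'h': p3 → p3
  read 'g': p3 → p1
  read 'h': p1 → p3
  read 'g': p3 → p1
  read 'h': p1 → p3
  read 'h': p3 → p3
  read 'h': p3 → p3
  read 'g': p3 → p1
p0 -> p3 -> p3 -> p1 -> p3 -> p1 -> p3 -> p3 -> p3 -> p1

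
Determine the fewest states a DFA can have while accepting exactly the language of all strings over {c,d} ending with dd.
By Myhill–Nerode, count the distinguishable equivalence classes: 3 classes — one per longest suffix of the input that is a prefix of 'dd' (lengths 0 through 2); only the length-2 class is accepting.
3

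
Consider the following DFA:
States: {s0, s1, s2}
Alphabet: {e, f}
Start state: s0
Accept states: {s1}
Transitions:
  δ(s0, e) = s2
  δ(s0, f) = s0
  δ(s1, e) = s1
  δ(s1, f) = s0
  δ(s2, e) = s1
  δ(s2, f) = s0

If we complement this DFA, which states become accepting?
Complement accept states = All states \ Original accept states
= {s0, s1, s2} \ {s1}
{s0, s2}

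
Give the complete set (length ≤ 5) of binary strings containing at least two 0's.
00, 000, 001, 010, 100, 0000, 0001, 0010, 0011, 0100, 0101, 0110, 1000, 1001, 1010, 1100, 00000, 00001, 00010, 00011, 00100, 00101, 00110, 00111, 01000, 01001, 01010, 01011, 01100, 01101, 01110, 10000, 10001, 10010, 10011, 10100, 10101, 10110, 11000, 11001, 11010, 11100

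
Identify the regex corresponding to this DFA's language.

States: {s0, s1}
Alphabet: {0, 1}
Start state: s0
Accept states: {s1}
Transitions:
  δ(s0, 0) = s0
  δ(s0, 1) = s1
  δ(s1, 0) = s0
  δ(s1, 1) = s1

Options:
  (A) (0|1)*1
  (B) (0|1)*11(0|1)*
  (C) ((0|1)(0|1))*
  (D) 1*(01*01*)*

Check each option against the DFA on short strings; one disagreement eliminates an option:
  (A) (0|1)*1: agrees with the DFA on every string of length ≤ 6
  (B) (0|1)*11(0|1)*: on '1' the DFA goes s0 → s1 and accepts (s1 ∈ Accept), but the regex does not match it → eliminate
  (C) ((0|1)(0|1))*: on ε the DFA stays in s0 and rejects (s0 ∉ Accept), but the regex matches it → eliminate
  (D) 1*(01*01*)*: on ε the DFA stays in s0 and rejects (s0 ∉ Accept), but the regex matches it → eliminate
Only (A) is consistent with the DFA.
(A) (0|1)*1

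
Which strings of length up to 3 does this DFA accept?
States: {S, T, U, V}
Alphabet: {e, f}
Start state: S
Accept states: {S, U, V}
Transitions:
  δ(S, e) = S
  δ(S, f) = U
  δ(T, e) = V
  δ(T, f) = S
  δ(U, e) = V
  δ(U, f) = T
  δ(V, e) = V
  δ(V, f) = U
ε, e, f, ee, ef, fe, eee, eef, efe, fee, fef, ffe, fff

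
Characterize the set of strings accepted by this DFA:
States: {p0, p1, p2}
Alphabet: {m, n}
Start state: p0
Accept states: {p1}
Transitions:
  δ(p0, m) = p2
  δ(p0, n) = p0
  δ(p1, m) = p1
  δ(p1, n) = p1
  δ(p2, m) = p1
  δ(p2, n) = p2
Testing a few strings:
  'mm' → accept
  'n' → reject
  'm' → reject
  'nm' → reject
State roles: p0=zero m's seen; p1=≥ two m's seen; p2=one m seen
All strings over {m,n} containing at least two m's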